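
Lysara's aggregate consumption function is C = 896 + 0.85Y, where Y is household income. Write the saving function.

S = -896 + 0.15Y

S = Y − C = Y − (896 + 0.85Y) = -896 + (1 − 0.85)Y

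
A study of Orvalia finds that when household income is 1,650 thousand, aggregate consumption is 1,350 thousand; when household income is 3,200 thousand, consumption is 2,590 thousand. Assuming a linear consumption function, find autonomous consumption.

a = 30

MPC = ΔC/ΔY = (2590 − 1350)/(3200 − 1650) = 1240/1550 = 0.8
a = C − MPC·Y = 1350 − 0.8(1650) = 1350 − 1320 = 30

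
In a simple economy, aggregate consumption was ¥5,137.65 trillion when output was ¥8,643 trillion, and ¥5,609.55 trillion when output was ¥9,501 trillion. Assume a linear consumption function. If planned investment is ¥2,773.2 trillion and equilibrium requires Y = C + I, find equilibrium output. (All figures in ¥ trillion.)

Y = 7016

MPC = (5609.55 − 5137.65)/(9501 − 8643) = 471.9/858 = 0.55
a = 5137.65 − 0.55(8643) = 384
Equilibrium: Y = 384 + 0.55Y + 2773.2
0.45Y = 3157.2, so Y = 3157.2/0.45 = 7016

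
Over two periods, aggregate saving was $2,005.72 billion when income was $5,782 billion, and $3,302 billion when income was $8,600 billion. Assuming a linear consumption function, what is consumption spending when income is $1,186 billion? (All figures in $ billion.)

MPS = ΔS/ΔY = (3302 − 2005.72)/(8600 − 5782) = 1296.28/2818 = 0.46
MPC = 1 − MPS = 0.54
Autonomous saving = 2005.72 − 0.46(5782) = -654, so a = 654
C = 654 + 0.54(1186) = 654 + 640.44 = 1294.44

C = 1294.44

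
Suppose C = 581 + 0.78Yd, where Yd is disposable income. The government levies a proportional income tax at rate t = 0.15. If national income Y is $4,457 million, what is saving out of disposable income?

S = 252.459

Yd = (1 − 0.15)(4457) = 0.85(4457) = 3788.45
C = 581 + 0.78(3788.45) = 581 + 2954.991 = 3535.991
S = Yd − C = 3788.45 − 3535.991 = 252.459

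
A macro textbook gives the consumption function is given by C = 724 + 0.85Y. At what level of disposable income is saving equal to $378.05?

S = Y − C = -724 + 0.15Y
-724 + 0.15Y = 378.05, so 0.15Y = 1102.05 and Y = 7347

Y = 7347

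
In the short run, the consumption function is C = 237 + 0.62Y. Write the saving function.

S = Y − C = Y − (237 + 0.62Y) = -237 + (1 − 0.62)Y

S = -237 + 0.38Y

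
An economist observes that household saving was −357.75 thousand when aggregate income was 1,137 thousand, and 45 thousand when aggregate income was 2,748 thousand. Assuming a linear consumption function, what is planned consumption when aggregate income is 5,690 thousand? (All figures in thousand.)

C = 4909.5

MPS = ΔS/ΔY = (45 − (-357.75))/(2748 − 1137) = 402.75/1611 = 0.25
MPC = 1 − MPS = 0.75
Autonomous saving = -357.75 − 0.25(1137) = -642, so a = 642
C = 642 + 0.75(5690) = 642 + 4267.5 = 4909.5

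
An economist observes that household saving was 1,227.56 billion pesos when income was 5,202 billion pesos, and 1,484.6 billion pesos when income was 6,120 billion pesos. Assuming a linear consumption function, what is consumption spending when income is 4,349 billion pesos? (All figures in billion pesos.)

C = 3360.28

MPS = ΔS/ΔY = (1484.6 − 1227.56)/(6120 − 5202) = 257.04/918 = 0.28
MPC = 1 − MPS = 0.72
Autonomous saving = 1227.56 − 0.28(5202) = -229, so a = 229
C = 229 + 0.72(4349) = 229 + 3131.28 = 3360.28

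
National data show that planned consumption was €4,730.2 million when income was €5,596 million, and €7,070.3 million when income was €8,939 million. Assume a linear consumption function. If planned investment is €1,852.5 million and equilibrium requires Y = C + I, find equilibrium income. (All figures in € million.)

MPC = (7070.3 − 4730.2)/(8939 − 5596) = 2340.1/3343 = 0.7
a = 4730.2 − 0.7(5596) = 813
Equilibrium: Y = 813 + 0.7Y + 1852.5
0.3Y = 2665.5, so Y = 2665.5/0.3 = 8885

Y = 8885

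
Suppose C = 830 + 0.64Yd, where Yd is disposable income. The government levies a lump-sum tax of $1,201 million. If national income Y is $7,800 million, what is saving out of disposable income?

Yd = Y − T = 7800 − 1201 = 6599
C = 830 + 0.64(6599) = 830 + 4223.36 = 5053.36
S = Yd − C = 6599 − 5053.36 = 1545.64

S = 1545.64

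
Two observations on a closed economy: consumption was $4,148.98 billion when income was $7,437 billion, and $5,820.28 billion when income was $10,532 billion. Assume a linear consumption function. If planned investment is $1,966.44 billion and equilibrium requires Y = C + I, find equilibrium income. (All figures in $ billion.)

Y = 4564

MPC = (5820.28 − 4148.98)/(10532 − 7437) = 1671.3/3095 = 0.54
a = 4148.98 − 0.54(7437) = 133
Equilibrium: Y = 133 + 0.54Y + 1966.44
0.46Y = 2099.44, so Y = 2099.44/0.46 = 4564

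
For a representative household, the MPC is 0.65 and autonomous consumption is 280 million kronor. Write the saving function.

S = -280 + 0.35Y

S = Y − C = Y − (280 + 0.65Y) = -280 + (1 − 0.65)Y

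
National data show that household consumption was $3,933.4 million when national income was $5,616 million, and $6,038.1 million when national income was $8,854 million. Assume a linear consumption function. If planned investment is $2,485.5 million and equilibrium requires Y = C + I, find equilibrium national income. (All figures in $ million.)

MPC = (6038.1 − 3933.4)/(8854 − 5616) = 2104.7/3238 = 0.65
a = 3933.4 − 0.65(5616) = 283
Equilibrium: Y = 283 + 0.65Y + 2485.5
0.35Y = 2768.5, so Y = 2768.5/0.35 = 7910

Y = 7910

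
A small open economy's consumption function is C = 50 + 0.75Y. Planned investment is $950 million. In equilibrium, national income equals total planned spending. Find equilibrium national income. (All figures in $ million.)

Y = 4000

Y = C + I = 50 + 0.75Y + 950
Y − 0.75Y = 1000
0.25Y = 1000, so Y = 1000/0.25 = 4000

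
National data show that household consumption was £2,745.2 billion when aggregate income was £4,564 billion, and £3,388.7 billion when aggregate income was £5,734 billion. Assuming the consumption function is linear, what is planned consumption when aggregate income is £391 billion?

MPC = (3388.7 − 2745.2)/(5734 − 4564) = 643.5/1170 = 0.55
a = 2745.2 − 0.55(4564) = 2745.2 − 2510.2 = 235
C = 235 + 0.55(391) = 235 + 215.05 = 450.05

C = 450.05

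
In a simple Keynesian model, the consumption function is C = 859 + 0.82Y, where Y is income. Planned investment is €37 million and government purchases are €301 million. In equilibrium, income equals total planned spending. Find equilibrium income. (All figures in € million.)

Y = 6650

Y = C + I + G = 859 + 0.82Y + 37 + 301
Y − 0.82Y = 1197
0.18Y = 1197, so Y = 1197/0.18 = 6650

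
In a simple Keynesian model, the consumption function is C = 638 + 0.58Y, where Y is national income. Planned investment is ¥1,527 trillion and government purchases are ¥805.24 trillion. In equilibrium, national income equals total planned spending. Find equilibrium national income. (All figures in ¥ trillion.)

Y = 7072

Y = C + I + G = 638 + 0.58Y + 1527 + 805.24
Y − 0.58Y = 2970.24
0.42Y = 2970.24, so Y = 2970.24/0.42 = 7072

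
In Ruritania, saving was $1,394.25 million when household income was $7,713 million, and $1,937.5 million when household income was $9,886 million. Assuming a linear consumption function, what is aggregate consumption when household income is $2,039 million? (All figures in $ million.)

C = 2063.25

MPS = ΔS/ΔY = (1937.5 − 1394.25)/(9886 − 7713) = 543.25/2173 = 0.25
MPC = 1 − MPS = 0.75
Autonomous saving = 1394.25 − 0.25(7713) = -534, so a = 534
C = 534 + 0.75(2039) = 534 + 1529.25 = 2063.25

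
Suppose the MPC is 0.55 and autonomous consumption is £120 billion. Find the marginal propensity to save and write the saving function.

MPS = 0.45; S = -120 + 0.45Y

MPS = 1 − MPC = 1 − 0.55 = 0.45
S = Y − C = -120 + 0.45Y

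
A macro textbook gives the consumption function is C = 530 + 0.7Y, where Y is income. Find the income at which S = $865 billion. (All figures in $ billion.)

S = Y − C = -530 + 0.3Y
-530 + 0.3Y = 865, so 0.3Y = 1395 and Y = 4650

Y = 4650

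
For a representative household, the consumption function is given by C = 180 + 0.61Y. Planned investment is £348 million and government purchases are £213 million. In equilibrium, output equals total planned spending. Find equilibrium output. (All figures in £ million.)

Y = 1900

Y = C + I + G = 180 + 0.61Y + 348 + 213
Y − 0.61Y = 741
0.39Y = 741, so Y = 741/0.39 = 1900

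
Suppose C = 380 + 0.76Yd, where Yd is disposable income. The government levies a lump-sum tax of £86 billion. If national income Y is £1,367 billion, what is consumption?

C = 1353.56

Yd = Y − T = 1367 − 86 = 1281
C = 380 + 0.76(1281) = 380 + 973.56 = 1353.56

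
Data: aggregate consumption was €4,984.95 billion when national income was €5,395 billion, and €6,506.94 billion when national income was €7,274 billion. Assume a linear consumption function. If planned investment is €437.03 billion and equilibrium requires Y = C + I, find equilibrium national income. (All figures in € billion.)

MPC = (6506.94 − 4984.95)/(7274 − 5395) = 1521.99/1879 = 0.81
a = 4984.95 − 0.81(5395) = 615
Equilibrium: Y = 615 + 0.81Y + 437.03
0.19Y = 1052.03, so Y = 1052.03/0.19 = 5537

Y = 5537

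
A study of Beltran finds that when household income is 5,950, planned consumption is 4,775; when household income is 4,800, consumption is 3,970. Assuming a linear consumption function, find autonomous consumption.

a = 610

MPC = ΔC/ΔY = (4775 − 3970)/(5950 − 4800) = 805/1150 = 0.7
a = C − MPC·Y = 3970 − 0.7(4800) = 3970 − 3360 = 610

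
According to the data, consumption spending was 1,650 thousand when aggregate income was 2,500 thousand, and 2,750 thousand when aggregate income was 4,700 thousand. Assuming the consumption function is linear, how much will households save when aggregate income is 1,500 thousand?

S = 350

MPC = (2750 − 1650)/(4700 − 2500) = 1100/2200 = 0.5
a = 1650 − 0.5(2500) = 1650 − 1250 = 400
C = 400 + 0.5(1500) = 1150
S = 1500 − 1150 = 350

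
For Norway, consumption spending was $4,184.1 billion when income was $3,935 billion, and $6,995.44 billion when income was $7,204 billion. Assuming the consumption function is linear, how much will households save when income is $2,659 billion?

S = -427.74

MPC = (6995.44 − 4184.1)/(7204 − 3935) = 2811.34/3269 = 0.86
a = 4184.1 − 0.86(3935) = 4184.1 − 3384.1 = 800
C = 800 + 0.86(2659) = 3086.74
S = 2659 − 3086.74 = -427.74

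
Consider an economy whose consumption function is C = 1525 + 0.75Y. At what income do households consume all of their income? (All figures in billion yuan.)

Y = 6100

At break-even, C = Y: 1525 + 0.75Y = Y
0.25Y = 1525, so Y = 1525/0.25 = 6100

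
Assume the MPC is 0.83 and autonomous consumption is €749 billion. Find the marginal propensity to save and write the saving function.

MPS = 0.17; S = -749 + 0.17Y

MPS = 1 − MPC = 1 − 0.83 = 0.17
S = Y − C = -749 + 0.17Y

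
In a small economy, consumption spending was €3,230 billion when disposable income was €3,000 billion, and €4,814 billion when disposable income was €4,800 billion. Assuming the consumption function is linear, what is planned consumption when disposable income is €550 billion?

C = 1074

MPC = (4814 − 3230)/(4800 − 3000) = 1584/1800 = 0.88
a = 3230 − 0.88(3000) = 3230 − 2640 = 590
C = 590 + 0.88(550) = 590 + 484 = 1074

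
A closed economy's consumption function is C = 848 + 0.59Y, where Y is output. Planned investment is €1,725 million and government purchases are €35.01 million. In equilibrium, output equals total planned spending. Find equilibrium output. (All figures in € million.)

Y = 6361

Y = C + I + G = 848 + 0.59Y + 1725 + 35.01
Y − 0.59Y = 2608.01
0.41Y = 2608.01, so Y = 2608.01/0.41 = 6361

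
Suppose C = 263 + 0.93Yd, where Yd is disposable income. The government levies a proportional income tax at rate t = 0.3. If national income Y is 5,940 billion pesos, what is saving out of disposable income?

Yd = (1 − 0.3)(5940) = 0.7(5940) = 4158
C = 263 + 0.93(4158) = 263 + 3866.94 = 4129.94
S = Yd − C = 4158 − 4129.94 = 28.06

S = 28.06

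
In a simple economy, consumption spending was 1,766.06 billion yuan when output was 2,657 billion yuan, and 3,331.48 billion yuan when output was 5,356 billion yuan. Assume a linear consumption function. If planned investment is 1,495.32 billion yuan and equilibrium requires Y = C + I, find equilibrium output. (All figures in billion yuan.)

MPC = (3331.48 − 1766.06)/(5356 − 2657) = 1565.42/2699 = 0.58
a = 1766.06 − 0.58(2657) = 225
Equilibrium: Y = 225 + 0.58Y + 1495.32
0.42Y = 1720.32, so Y = 1720.32/0.42 = 4096

Y = 4096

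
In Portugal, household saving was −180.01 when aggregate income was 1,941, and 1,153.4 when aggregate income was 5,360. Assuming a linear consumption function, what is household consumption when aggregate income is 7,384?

MPS = ΔS/ΔY = (1153.4 − (-180.01))/(5360 − 1941) = 1333.41/3419 = 0.39
MPC = 1 − MPS = 0.61
Autonomous saving = -180.01 − 0.39(1941) = -937, so a = 937
C = 937 + 0.61(7384) = 937 + 4504.24 = 5441.24

C = 5441.24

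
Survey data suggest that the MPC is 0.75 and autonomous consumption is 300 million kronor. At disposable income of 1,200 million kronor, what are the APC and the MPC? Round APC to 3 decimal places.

APC = 1.000; MPC = 0.75

MPC = 0.75 (the slope of the consumption function)
C = 300 + 0.75(1200) = 1200, so APC = 1200/1200 = 1.000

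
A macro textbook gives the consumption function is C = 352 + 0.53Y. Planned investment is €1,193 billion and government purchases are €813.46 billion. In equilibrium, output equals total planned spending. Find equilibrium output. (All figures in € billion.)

Y = C + I + G = 352 + 0.53Y + 1193 + 813.46
Y − 0.53Y = 2358.46
0.47Y = 2358.46, so Y = 2358.46/0.47 = 5018

Y = 5018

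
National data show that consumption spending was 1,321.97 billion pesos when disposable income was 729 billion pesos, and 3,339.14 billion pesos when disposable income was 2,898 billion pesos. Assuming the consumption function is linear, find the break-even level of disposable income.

MPC = (3339.14 − 1321.97)/(2898 − 729) = 2017.17/2169 = 0.93
a = 1321.97 − 0.93(729) = 1321.97 − 677.97 = 644
Break-even: Y = a/(1−MPC) = 644/0.07 = 9200

Y = 9200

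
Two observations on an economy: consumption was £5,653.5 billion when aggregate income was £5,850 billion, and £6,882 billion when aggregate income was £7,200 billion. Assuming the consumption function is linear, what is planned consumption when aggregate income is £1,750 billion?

C = 1922.5

MPC = (6882 − 5653.5)/(7200 − 5850) = 1228.5/1350 = 0.91
a = 5653.5 − 0.91(5850) = 5653.5 − 5323.5 = 330
C = 330 + 0.91(1750) = 330 + 1592.5 = 1922.5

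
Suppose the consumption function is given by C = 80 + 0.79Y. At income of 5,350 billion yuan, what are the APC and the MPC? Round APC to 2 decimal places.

APC = 0.80; MPC = 0.79

MPC = 0.79 (the slope of the consumption function)
C = 80 + 0.79(5350) = 4306.5, so APC = 4306.5/5350 = 0.80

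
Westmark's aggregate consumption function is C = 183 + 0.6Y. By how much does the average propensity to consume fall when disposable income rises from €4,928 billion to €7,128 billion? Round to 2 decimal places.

At Y = 4928: C = 183 + 0.6(4928) = 3139.8, APC = 3139.8/4928 = 0.637
At Y = 7128: C = 4459.8, APC = 4459.8/7128 = 0.626
Fall in APC = 0.637 − 0.626 = 0.011 ≈ 0.01

ΔAPC = 0.01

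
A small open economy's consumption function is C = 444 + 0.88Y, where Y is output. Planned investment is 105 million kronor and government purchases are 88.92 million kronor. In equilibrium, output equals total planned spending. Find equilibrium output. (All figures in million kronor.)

Y = C + I + G = 444 + 0.88Y + 105 + 88.92
Y − 0.88Y = 637.92
0.12Y = 637.92, so Y = 637.92/0.12 = 5316

Y = 5316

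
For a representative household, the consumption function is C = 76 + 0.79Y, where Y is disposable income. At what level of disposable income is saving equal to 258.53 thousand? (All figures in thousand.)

S = Y − C = -76 + 0.21Y
-76 + 0.21Y = 258.53, so 0.21Y = 334.53 and Y = 1593

Y = 1593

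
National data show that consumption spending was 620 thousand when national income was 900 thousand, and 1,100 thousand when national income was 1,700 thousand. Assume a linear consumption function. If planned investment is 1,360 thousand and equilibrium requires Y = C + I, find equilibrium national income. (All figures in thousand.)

MPC = (1100 − 620)/(1700 − 900) = 480/800 = 0.6
a = 620 − 0.6(900) = 80
Equilibrium: Y = 80 + 0.6Y + 1360
0.4Y = 1440, so Y = 1440/0.4 = 3600

Y = 3600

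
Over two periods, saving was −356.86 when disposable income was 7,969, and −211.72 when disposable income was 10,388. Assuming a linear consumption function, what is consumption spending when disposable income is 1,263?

MPS = ΔS/ΔY = (-211.72 − (-356.86))/(10388 − 7969) = 145.14/2419 = 0.06
MPC = 1 − MPS = 0.94
Autonomous saving = -356.86 − 0.06(7969) = -835, so a = 835
C = 835 + 0.94(1263) = 835 + 1187.22 = 2022.22

C = 2022.22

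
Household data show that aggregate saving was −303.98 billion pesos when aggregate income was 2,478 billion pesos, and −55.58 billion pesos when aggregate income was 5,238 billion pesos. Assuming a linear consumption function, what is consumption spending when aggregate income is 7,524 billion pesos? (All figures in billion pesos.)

MPS = ΔS/ΔY = (-55.58 − (-303.98))/(5238 − 2478) = 248.4/2760 = 0.09
MPC = 1 − MPS = 0.91
Autonomous saving = -303.98 − 0.09(2478) = -527, so a = 527
C = 527 + 0.91(7524) = 527 + 6846.84 = 7373.84

C = 7373.84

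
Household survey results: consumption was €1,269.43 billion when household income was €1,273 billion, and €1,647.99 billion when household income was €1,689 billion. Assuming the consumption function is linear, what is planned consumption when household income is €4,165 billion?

MPC = (1647.99 − 1269.43)/(1689 − 1273) = 378.56/416 = 0.91
a = 1269.43 − 0.91(1273) = 1269.43 − 1158.43 = 111
C = 111 + 0.91(4165) = 111 + 3790.15 = 3901.15

C = 3901.15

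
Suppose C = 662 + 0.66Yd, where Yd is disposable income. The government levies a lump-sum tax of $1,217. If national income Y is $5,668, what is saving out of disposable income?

S = 851.34

Yd = Y − T = 5668 − 1217 = 4451
C = 662 + 0.66(4451) = 662 + 2937.66 = 3599.66
S = Yd − C = 4451 − 3599.66 = 851.34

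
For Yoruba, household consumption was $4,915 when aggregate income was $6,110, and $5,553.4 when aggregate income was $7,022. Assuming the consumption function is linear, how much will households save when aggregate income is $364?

S = -528.8

MPC = (5553.4 − 4915)/(7022 − 6110) = 638.4/912 = 0.7
a = 4915 − 0.7(6110) = 4915 − 4277 = 638
C = 638 + 0.7(364) = 892.8
S = 364 − 892.8 = -528.8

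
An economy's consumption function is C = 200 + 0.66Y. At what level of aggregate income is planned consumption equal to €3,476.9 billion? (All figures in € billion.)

Y = 4965

200 + 0.66Y = 3476.9
0.66Y = 3276.9, so Y = 3276.9/0.66 = 4965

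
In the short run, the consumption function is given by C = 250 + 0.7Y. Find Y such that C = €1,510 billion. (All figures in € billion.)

Y = 1800

250 + 0.7Y = 1510
0.7Y = 1260, so Y = 1260/0.7 = 1800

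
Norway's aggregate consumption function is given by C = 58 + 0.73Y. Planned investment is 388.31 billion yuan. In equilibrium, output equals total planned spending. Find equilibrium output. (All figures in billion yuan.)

Y = C + I = 58 + 0.73Y + 388.31
Y − 0.73Y = 446.31
0.27Y = 446.31, so Y = 446.31/0.27 = 1653

Y = 1653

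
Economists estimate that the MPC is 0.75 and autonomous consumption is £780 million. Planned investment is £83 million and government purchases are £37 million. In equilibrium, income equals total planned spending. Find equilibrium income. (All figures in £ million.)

Y = C + I + G = 780 + 0.75Y + 83 + 37
Y − 0.75Y = 900
0.25Y = 900, so Y = 900/0.25 = 3600

Y = 3600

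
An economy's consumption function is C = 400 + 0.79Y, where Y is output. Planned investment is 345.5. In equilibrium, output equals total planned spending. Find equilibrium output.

Y = C + I = 400 + 0.79Y + 345.5
Y − 0.79Y = 745.5
0.21Y = 745.5, so Y = 745.5/0.21 = 3550

Y = 3550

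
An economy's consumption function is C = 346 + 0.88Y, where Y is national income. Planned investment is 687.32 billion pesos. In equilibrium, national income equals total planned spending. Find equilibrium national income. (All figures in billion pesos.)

Y = 8611

Y = C + I = 346 + 0.88Y + 687.32
Y − 0.88Y = 1033.32
0.12Y = 1033.32, so Y = 1033.32/0.12 = 8611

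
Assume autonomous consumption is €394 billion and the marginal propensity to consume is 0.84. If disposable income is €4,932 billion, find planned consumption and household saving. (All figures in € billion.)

C = 394 + 0.84(4932) = 394 + 4142.88 = 4536.88
S = Y − C = 4932 − 4536.88 = 395.12

C = 4536.88; S = 395.12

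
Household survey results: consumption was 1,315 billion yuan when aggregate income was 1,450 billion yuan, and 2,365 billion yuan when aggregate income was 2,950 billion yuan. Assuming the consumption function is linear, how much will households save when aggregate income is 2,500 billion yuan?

S = 450

MPC = (2365 − 1315)/(2950 − 1450) = 1050/1500 = 0.7
a = 1315 − 0.7(1450) = 1315 − 1015 = 300
C = 300 + 0.7(2500) = 2050
S = 2500 − 2050 = 450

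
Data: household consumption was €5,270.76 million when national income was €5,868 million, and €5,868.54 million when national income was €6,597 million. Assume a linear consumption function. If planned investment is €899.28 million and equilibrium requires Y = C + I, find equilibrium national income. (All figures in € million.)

Y = 7546

MPC = (5868.54 − 5270.76)/(6597 − 5868) = 597.78/729 = 0.82
a = 5270.76 − 0.82(5868) = 459
Equilibrium: Y = 459 + 0.82Y + 899.28
0.18Y = 1358.28, so Y = 1358.28/0.18 = 7546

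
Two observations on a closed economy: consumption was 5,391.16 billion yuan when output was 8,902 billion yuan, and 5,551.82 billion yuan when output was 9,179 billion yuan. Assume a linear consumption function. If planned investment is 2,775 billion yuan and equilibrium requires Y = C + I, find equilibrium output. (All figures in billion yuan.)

MPC = (5551.82 − 5391.16)/(9179 − 8902) = 160.66/277 = 0.58
a = 5391.16 − 0.58(8902) = 228
Equilibrium: Y = 228 + 0.58Y + 2775
0.42Y = 3003, so Y = 3003/0.42 = 7150

Y = 7150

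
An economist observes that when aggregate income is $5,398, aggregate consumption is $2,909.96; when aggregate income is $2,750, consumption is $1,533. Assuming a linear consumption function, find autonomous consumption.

a = 103

MPC = ΔC/ΔY = (2909.96 − 1533)/(5398 − 2750) = 1376.96/2648 = 0.52
a = C − MPC·Y = 1533 − 0.52(2750) = 1533 − 1430 = 103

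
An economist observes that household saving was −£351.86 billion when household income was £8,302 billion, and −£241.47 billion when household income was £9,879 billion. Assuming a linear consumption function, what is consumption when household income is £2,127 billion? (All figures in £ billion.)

C = 2911.11

MPS = ΔS/ΔY = (-241.47 − (-351.86))/(9879 − 8302) = 110.39/1577 = 0.07
MPC = 1 − MPS = 0.93
Autonomous saving = -351.86 − 0.07(8302) = -933, so a = 933
C = 933 + 0.93(2127) = 933 + 1978.11 = 2911.11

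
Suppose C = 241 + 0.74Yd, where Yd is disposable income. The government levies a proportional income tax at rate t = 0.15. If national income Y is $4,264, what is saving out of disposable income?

Yd = (1 − 0.15)(4264) = 0.85(4264) = 3624.4
C = 241 + 0.74(3624.4) = 241 + 2682.056 = 2923.056
S = Yd − C = 3624.4 − 2923.056 = 701.344

S = 701.344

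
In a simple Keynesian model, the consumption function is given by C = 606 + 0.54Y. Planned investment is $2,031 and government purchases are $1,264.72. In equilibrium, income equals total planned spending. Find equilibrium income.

Y = 8482

Y = C + I + G = 606 + 0.54Y + 2031 + 1264.72
Y − 0.54Y = 3901.72
0.46Y = 3901.72, so Y = 3901.72/0.46 = 8482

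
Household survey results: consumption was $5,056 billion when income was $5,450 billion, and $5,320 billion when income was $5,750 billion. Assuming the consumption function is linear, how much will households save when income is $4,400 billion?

S = 268

MPC = (5320 − 5056)/(5750 − 5450) = 264/300 = 0.88
a = 5056 − 0.88(5450) = 5056 − 4796 = 260
C = 260 + 0.88(4400) = 4132
S = 4400 − 4132 = 268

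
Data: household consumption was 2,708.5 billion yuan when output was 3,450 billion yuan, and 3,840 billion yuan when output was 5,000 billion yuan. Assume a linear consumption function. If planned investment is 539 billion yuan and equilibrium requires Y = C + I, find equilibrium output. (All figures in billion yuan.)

Y = 2700

MPC = (3840 − 2708.5)/(5000 − 3450) = 1131.5/1550 = 0.73
a = 2708.5 − 0.73(3450) = 190
Equilibrium: Y = 190 + 0.73Y + 539
0.27Y = 729, so Y = 729/0.27 = 2700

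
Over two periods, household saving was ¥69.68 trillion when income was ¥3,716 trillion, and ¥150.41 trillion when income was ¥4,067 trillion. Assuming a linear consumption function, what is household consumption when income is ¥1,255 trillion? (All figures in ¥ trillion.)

C = 1751.35

MPS = ΔS/ΔY = (150.41 − 69.68)/(4067 − 3716) = 80.73/351 = 0.23
MPC = 1 − MPS = 0.77
Autonomous saving = 69.68 − 0.23(3716) = -785, so a = 785
C = 785 + 0.77(1255) = 785 + 966.35 = 1751.35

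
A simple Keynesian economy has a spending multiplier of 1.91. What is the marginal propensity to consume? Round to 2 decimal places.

MPC = 0.48

k = 1/(1 − MPC), so 1 − MPC = 1/k = 1/1.91 = 0.5236
MPC = 1 − 0.5236 = 0.48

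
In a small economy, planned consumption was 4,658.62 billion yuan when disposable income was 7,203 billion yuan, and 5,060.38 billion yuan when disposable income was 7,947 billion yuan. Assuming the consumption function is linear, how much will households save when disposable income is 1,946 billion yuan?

S = 126.16

MPC = (5060.38 − 4658.62)/(7947 − 7203) = 401.76/744 = 0.54
a = 4658.62 − 0.54(7203) = 4658.62 − 3889.62 = 769
C = 769 + 0.54(1946) = 1819.84
S = 1946 − 1819.84 = 126.16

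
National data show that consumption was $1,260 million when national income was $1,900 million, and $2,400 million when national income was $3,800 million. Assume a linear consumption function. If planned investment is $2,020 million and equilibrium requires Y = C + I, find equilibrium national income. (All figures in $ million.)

MPC = (2400 − 1260)/(3800 − 1900) = 1140/1900 = 0.6
a = 1260 − 0.6(1900) = 120
Equilibrium: Y = 120 + 0.6Y + 2020
0.4Y = 2140, so Y = 2140/0.4 = 5350

Y = 5350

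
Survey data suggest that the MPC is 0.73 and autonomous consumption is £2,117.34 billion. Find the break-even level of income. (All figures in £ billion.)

At break-even, C = Y: 2117.34 + 0.73Y = Y
0.27Y = 2117.34, so Y = 2117.34/0.27 = 7842

Y = 7842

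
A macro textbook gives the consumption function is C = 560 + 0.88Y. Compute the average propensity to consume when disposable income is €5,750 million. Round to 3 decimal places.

APC = 0.977

C = 560 + 0.88(5750) = 5620
APC = C/Y = 5620/5750 = 0.977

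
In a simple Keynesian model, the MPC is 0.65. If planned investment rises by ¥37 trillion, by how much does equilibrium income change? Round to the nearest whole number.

ΔY ≈ 106

The multiplier is 1/(1 − MPC) = 1/0.35.
ΔY = 37/0.35 = 105.71 ≈ 106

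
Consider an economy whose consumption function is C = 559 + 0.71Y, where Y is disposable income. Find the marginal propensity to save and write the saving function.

MPS = 0.29; S = -559 + 0.29Y

MPS = 1 − MPC = 1 − 0.71 = 0.29
S = Y − C = -559 + 0.29Y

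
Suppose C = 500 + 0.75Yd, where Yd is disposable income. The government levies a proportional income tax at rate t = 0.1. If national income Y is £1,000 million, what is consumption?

Yd = (1 − 0.1)(1000) = 0.9(1000) = 900
C = 500 + 0.75(900) = 500 + 675 = 1175

C = 1175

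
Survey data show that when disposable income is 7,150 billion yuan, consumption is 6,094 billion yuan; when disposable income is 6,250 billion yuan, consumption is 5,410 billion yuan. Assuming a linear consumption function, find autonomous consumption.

a = 660

MPC = ΔC/ΔY = (6094 − 5410)/(7150 − 6250) = 684/900 = 0.76
a = C − MPC·Y = 5410 − 0.76(6250) = 5410 − 4750 = 660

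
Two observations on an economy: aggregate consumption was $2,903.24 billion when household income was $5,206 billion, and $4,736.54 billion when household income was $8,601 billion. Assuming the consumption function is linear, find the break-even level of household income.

MPC = (4736.54 − 2903.24)/(8601 − 5206) = 1833.3/3395 = 0.54
a = 2903.24 − 0.54(5206) = 2903.24 − 2811.24 = 92
Break-even: Y = a/(1−MPC) = 92/0.46 = 200

Y = 200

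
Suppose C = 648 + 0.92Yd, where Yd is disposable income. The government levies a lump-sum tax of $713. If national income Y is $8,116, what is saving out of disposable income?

Yd = Y − T = 8116 − 713 = 7403
C = 648 + 0.92(7403) = 648 + 6810.76 = 7458.76
S = Yd − C = 7403 − 7458.76 = -55.76

S = -55.76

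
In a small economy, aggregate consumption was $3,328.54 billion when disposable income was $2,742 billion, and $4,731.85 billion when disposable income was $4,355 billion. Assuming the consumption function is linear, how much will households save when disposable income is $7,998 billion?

MPC = (4731.85 − 3328.54)/(4355 − 2742) = 1403.31/1613 = 0.87
a = 3328.54 − 0.87(2742) = 3328.54 − 2385.54 = 943
C = 943 + 0.87(7998) = 7901.26
S = 7998 − 7901.26 = 96.74

S = 96.74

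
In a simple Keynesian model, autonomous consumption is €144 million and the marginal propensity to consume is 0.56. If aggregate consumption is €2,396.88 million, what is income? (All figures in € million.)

144 + 0.56Y = 2396.88
0.56Y = 2252.88, so Y = 2252.88/0.56 = 4023

Y = 4023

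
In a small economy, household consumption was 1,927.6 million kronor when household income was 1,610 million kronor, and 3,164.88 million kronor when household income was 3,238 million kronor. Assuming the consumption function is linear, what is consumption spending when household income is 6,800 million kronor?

C = 5872

MPC = (3164.88 − 1927.6)/(3238 − 1610) = 1237.28/1628 = 0.76
a = 1927.6 − 0.76(1610) = 1927.6 − 1223.6 = 704
C = 704 + 0.76(6800) = 704 + 5168 = 5872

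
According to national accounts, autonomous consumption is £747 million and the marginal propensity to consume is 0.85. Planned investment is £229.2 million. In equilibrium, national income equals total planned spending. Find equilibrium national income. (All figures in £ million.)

Y = 6508

Y = C + I = 747 + 0.85Y + 229.2
Y − 0.85Y = 976.2
0.15Y = 976.2, so Y = 976.2/0.15 = 6508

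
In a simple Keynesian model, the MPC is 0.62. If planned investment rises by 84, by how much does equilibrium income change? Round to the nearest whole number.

The multiplier is 1/(1 − MPC) = 1/0.38.
ΔY = 84/0.38 = 221.05 ≈ 221

ΔY ≈ 221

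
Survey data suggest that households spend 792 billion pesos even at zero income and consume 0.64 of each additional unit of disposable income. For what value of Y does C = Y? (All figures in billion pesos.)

Y = 2200

At break-even, C = Y: 792 + 0.64Y = Y
0.36Y = 792, so Y = 792/0.36 = 2200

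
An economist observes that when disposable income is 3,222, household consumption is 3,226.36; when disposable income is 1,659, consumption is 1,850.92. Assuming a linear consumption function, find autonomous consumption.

MPC = ΔC/ΔY = (3226.36 − 1850.92)/(3222 − 1659) = 1375.44/1563 = 0.88
a = C − MPC·Y = 1850.92 − 0.88(1659) = 1850.92 − 1459.92 = 391

a = 391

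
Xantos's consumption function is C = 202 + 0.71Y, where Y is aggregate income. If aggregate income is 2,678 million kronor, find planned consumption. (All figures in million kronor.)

C = 202 + 0.71(2678) = 202 + 1901.38 = 2103.38

C = 2103.38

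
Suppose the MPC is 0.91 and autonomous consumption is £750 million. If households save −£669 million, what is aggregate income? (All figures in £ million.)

Y = 900

S = Y − C = -750 + 0.09Y
-750 + 0.09Y = -669, so 0.09Y = 81 and Y = 900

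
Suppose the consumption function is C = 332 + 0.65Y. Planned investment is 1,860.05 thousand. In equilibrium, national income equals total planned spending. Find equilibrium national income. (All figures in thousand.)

Y = 6263

Y = C + I = 332 + 0.65Y + 1860.05
Y − 0.65Y = 2192.05
0.35Y = 2192.05, so Y = 2192.05/0.35 = 6263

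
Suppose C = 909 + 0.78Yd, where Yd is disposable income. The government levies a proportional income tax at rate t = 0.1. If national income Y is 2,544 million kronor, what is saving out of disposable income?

S = -405.288

Yd = (1 − 0.1)(2544) = 0.9(2544) = 2289.6
C = 909 + 0.78(2289.6) = 909 + 1785.888 = 2694.888
S = Yd − C = 2289.6 − 2694.888 = -405.288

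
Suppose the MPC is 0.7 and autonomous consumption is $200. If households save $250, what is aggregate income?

S = Y − C = -200 + 0.3Y
-200 + 0.3Y = 250, so 0.3Y = 450 and Y = 1500

Y = 1500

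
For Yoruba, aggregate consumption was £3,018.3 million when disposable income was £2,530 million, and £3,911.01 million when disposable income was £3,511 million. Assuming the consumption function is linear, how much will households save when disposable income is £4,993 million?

MPC = (3911.01 − 3018.3)/(3511 − 2530) = 892.71/981 = 0.91
a = 3018.3 − 0.91(2530) = 3018.3 − 2302.3 = 716
C = 716 + 0.91(4993) = 5259.63
S = 4993 − 5259.63 = -266.63

S = -266.63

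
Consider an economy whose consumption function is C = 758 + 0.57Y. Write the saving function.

S = -758 + 0.43Y

S = Y − C = Y − (758 + 0.57Y) = -758 + (1 − 0.57)Y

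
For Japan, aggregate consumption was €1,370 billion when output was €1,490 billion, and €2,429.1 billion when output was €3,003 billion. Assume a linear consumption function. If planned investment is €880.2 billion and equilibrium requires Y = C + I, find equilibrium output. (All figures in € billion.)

MPC = (2429.1 − 1370)/(3003 − 1490) = 1059.1/1513 = 0.7
a = 1370 − 0.7(1490) = 327
Equilibrium: Y = 327 + 0.7Y + 880.2
0.3Y = 1207.2, so Y = 1207.2/0.3 = 4024

Y = 4024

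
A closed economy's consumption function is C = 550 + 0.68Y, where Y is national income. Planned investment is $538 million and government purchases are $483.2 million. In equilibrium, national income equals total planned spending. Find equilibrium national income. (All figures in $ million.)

Y = C + I + G = 550 + 0.68Y + 538 + 483.2
Y − 0.68Y = 1571.2
0.32Y = 1571.2, so Y = 1571.2/0.32 = 4910

Y = 4910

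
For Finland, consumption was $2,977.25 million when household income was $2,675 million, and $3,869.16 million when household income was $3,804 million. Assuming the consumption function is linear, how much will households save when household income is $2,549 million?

MPC = (3869.16 − 2977.25)/(3804 − 2675) = 891.91/1129 = 0.79
a = 2977.25 − 0.79(2675) = 2977.25 − 2113.25 = 864
C = 864 + 0.79(2549) = 2877.71
S = 2549 − 2877.71 = -328.71

S = -328.71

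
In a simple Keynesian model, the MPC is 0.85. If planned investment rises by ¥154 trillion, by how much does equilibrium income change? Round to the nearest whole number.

The multiplier is 1/(1 − MPC) = 1/0.15.
ΔY = 154/0.15 = 1026.67 ≈ 1027

ΔY ≈ 1027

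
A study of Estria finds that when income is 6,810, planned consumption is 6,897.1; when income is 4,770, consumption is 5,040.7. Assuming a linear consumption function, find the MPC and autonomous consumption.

MPC = 0.91; a = 700

MPC = ΔC/ΔY = (6897.1 − 5040.7)/(6810 − 4770) = 1856.4/2040 = 0.91
a = C − MPC·Y = 5040.7 − 0.91(4770) = 5040.7 − 4340.7 = 700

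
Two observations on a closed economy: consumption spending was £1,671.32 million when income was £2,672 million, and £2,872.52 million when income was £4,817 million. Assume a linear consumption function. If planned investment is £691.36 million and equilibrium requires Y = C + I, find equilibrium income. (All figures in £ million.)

MPC = (2872.52 − 1671.32)/(4817 − 2672) = 1201.2/2145 = 0.56
a = 1671.32 − 0.56(2672) = 175
Equilibrium: Y = 175 + 0.56Y + 691.36
0.44Y = 866.36, so Y = 866.36/0.44 = 1969

Y = 1969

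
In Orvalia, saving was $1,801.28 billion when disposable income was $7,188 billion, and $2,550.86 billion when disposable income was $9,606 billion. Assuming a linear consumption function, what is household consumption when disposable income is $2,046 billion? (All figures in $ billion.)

C = 1838.74

MPS = ΔS/ΔY = (2550.86 − 1801.28)/(9606 − 7188) = 749.58/2418 = 0.31
MPC = 1 − MPS = 0.69
Autonomous saving = 1801.28 − 0.31(7188) = -427, so a = 427
C = 427 + 0.69(2046) = 427 + 1411.74 = 1838.74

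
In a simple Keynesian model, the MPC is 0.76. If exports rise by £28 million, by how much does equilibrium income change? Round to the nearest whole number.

ΔY ≈ 117

The multiplier is 1/(1 − MPC) = 1/0.24.
ΔY = 28/0.24 = 116.67 ≈ 117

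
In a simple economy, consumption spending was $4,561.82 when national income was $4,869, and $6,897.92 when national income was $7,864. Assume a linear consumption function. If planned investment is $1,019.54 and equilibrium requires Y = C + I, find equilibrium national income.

MPC = (6897.92 − 4561.82)/(7864 − 4869) = 2336.1/2995 = 0.78
a = 4561.82 − 0.78(4869) = 764
Equilibrium: Y = 764 + 0.78Y + 1019.54
0.22Y = 1783.54, so Y = 1783.54/0.22 = 8107

Y = 8107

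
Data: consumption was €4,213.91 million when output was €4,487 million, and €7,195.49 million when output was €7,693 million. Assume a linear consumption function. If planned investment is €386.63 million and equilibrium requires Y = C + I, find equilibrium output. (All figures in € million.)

Y = 6109

MPC = (7195.49 − 4213.91)/(7693 − 4487) = 2981.58/3206 = 0.93
a = 4213.91 − 0.93(4487) = 41
Equilibrium: Y = 41 + 0.93Y + 386.63
0.07Y = 427.63, so Y = 427.63/0.07 = 6109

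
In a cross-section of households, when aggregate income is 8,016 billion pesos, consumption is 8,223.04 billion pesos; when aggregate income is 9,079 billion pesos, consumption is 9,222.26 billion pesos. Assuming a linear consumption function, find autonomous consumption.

MPC = ΔC/ΔY = (9222.26 − 8223.04)/(9079 − 8016) = 999.22/1063 = 0.94
a = C − MPC·Y = 8223.04 − 0.94(8016) = 8223.04 − 7535.04 = 688

a = 688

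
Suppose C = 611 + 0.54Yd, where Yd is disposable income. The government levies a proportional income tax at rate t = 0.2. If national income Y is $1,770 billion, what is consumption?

Yd = (1 − 0.2)(1770) = 0.8(1770) = 1416
C = 611 + 0.54(1416) = 611 + 764.64 = 1375.64

C = 1375.64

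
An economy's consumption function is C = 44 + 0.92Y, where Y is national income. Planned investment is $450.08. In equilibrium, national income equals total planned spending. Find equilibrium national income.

Y = 6176

Y = C + I = 44 + 0.92Y + 450.08
Y − 0.92Y = 494.08
0.08Y = 494.08, so Y = 494.08/0.08 = 6176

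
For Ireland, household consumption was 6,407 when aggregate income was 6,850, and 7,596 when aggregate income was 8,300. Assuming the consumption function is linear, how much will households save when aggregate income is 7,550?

MPC = (7596 − 6407)/(8300 − 6850) = 1189/1450 = 0.82
a = 6407 − 0.82(6850) = 6407 − 5617 = 790
C = 790 + 0.82(7550) = 6981
S = 7550 − 6981 = 569

S = 569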